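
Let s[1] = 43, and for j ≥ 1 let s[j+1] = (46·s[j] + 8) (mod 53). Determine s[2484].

43

We have s[1] = 43; s[2] = 25; s[3] = 45; s[4] = 11; s[5] = 37; s[6] = 14; s[7] = 16; s[8] = 2; s[9] = 47; s[10] = 50; s[11] = 29; s[12] = 17; s[13] = 48; s[14] = 43.
The sequence repeats with period 13.
(2484 - 1) mod 13 = 0, so s[2484] = s[1] = 43.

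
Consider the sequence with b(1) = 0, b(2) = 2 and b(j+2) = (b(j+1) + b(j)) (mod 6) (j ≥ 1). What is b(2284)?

4

We have b(1) = 0, b(2) = 2, b(3) = 2, b(4) = 4, b(5) = 0, b(6) = 4, b(7) = 4, b(8) = 2, b(9) = 0, b(10) = 2.
The sequence repeats with period 8.
So b(2284) = b(1 + ((2284-1) mod 8)) = b(4) = 4.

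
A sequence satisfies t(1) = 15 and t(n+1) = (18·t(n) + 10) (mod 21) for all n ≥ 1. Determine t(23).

Computing terms: t(1) = 15, t(2) = 7, t(3) = 10, t(4) = 1, t(5) = 7.
Since t(5) = t(2) = 7, the sequence is eventually periodic: after a pre-period of length 1 it cycles with period 3.
For n ≥ 2, t(n) depends only on (n - 2) mod 3. (23 - 2) mod 3 = 0, so t(23) = t(2) = 7.

7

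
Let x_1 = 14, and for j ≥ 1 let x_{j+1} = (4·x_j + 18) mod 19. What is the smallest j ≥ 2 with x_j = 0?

Computing terms: x_1 = 14; x_2 = 17; x_3 = 10; x_4 = 1; x_5 = 3; x_6 = 11; x_7 = 5; x_8 = 0; x_9 = 18; x_{10} = 14.
The sequence repeats with period 9.
The value 0 first appears (with j ≥ 2) at x_8.

8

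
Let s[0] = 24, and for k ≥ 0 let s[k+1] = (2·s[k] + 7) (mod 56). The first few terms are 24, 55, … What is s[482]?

33

We have s[0] = 24, s[1] = 55, s[2] = 5, s[3] = 17, s[4] = 41, s[5] = 33, s[6] = 17.
Since s[6] = s[3] = 17, the sequence is eventually periodic: after a pre-period of length 3 it cycles with period 3.
For k ≥ 3, s[k] depends only on (k - 3) mod 3. (482 - 3) mod 3 = 2, so s[482] = s[5] = 33.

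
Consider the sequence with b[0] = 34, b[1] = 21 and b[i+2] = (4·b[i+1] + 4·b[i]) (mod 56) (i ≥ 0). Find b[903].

b[0] = 34; b[1] = 21; b[2] = 52; b[3] = 12; b[4] = 32; b[5] = 8; b[6] = 48; b[7] = 0; b[8] = 24; b[9] = 40; b[10] = 32; b[11] = 8.
Since (b[10], b[11]) = (b[4], b[5]) = (32, 8) (two consecutive terms determine the rest), the sequence is eventually periodic: after a pre-period of length 4 it cycles with period 6.
For i ≥ 4, b[i] depends only on (i - 4) mod 6. (903 - 4) mod 6 = 5, so b[903] = b[9] = 40.

40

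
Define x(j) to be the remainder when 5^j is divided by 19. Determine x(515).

We have x(1) = 5; x(2) = 6; x(3) = 11; x(4) = 17; x(5) = 9; x(6) = 7; x(7) = 16; x(8) = 4; x(9) = 1; x(10) = 5.
Since x(10) = x(1) = 5, the sequence is periodic with period 9.
(515 - 1) mod 9 = 1, so x(515) = x(2) = 6.

6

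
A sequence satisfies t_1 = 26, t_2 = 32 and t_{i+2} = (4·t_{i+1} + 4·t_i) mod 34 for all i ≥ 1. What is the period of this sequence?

16

Computing terms: t_1 = 26,  t_2 = 32,  t_3 = 28,  t_4 = 2,  t_5 = 18,  t_6 = 12,  t_7 = 18,  t_8 = 18,  t_9 = 8,  t_{10} = 2,  t_{11} = 6,  t_{12} = 32,  t_{13} = 16,  t_{14} = 22,  t_{15} = 16,  t_{16} = 16,  t_{17} = 26,  t_{18} = 32.
Since (t_{17}, t_{18}) = (t_1, t_2) = (26, 32) (two consecutive terms determine the rest), the sequence is periodic with period 16.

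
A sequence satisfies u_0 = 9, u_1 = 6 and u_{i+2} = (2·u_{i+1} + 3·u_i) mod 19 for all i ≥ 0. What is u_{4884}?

3

Listing terms: u_0 = 9; u_1 = 6; u_2 = 1; u_3 = 1; u_4 = 5; u_5 = 13; u_6 = 3; u_7 = 7; u_8 = 4; u_9 = 10; u_{10} = 13; u_{11} = 18; u_{12} = 18; u_{13} = 14; u_{14} = 6; u_{15} = 16; u_{16} = 12; u_{17} = 15; u_{18} = 9; u_{19} = 6.
Since (u_{18}, u_{19}) = (u_0, u_1) = (9, 6) (two consecutive terms determine the rest), the sequence is periodic with period 18.
So u_{4884} = u_{0 + ((4884-0) mod 18)} = u_6 = 3.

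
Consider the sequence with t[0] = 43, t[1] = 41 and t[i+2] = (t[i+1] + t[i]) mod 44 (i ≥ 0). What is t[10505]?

We have t[0] = 43, t[1] = 41, t[2] = 40, t[3] = 37, t[4] = 33, t[5] = 26, t[6] = 15, t[7] = 41, t[8] = 12, t[9] = 9, t[10] = 21, t[11] = 30, t[12] = 7, t[13] = 37, t[14] = 0, t[15] = 37, t[16] = 37, t[17] = 30, t[18] = 23, t[19] = 9, t[20] = 32, t[21] = 41, t[22] = 29, t[23] = 26, t[24] = 11, t[25] = 37, t[26] = 4, t[27] = 41, t[28] = 1, t[29] = 42, t[30] = 43, t[31] = 41.
The sequence repeats with period 30.
So t[10505] = t[0 + ((10505-0) mod 30)] = t[5] = 26.

26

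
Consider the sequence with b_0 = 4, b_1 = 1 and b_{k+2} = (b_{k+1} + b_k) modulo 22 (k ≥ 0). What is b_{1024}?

11

Listing terms: b_0 = 4,  b_1 = 1,  b_2 = 5,  b_3 = 6,  b_4 = 11,  b_5 = 17,  b_6 = 6,  b_7 = 1,  b_8 = 7,  b_9 = 8,  b_{10} = 15,  b_{11} = 1,  b_{12} = 16,  b_{13} = 17,  b_{14} = 11,  b_{15} = 6,  b_{16} = 17,  b_{17} = 1,  b_{18} = 18,  b_{19} = 19,  b_{20} = 15,  b_{21} = 12,  b_{22} = 5,  b_{23} = 17,  b_{24} = 0,  b_{25} = 17,  b_{26} = 17,  b_{27} = 12,  b_{28} = 7,  b_{29} = 19,  b_{30} = 4,  b_{31} = 1.
The sequence repeats with period 30.
So b_{1024} = b_{0 + ((1024-0) mod 30)} = b_4 = 11.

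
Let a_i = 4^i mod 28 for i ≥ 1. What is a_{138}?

8

Computing terms: a_1 = 4,  a_2 = 16,  a_3 = 8,  a_4 = 4.
The sequence repeats with period 3.
(138 - 1) mod 3 = 2, so a_{138} = a_3 = 8.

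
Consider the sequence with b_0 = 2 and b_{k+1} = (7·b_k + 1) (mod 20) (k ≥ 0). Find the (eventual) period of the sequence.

We have b_0 = 2,  b_1 = 15,  b_2 = 6,  b_3 = 3,  b_4 = 2.
Since b_4 = b_0 = 2, the sequence is periodic with period 4.

4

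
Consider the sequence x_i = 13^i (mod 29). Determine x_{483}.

28

x_1 = 13,  x_2 = 24,  x_3 = 22,  x_4 = 25,  x_5 = 6,  x_6 = 20,  x_7 = 28,  x_8 = 16,  x_9 = 5,  x_{10} = 7,  x_{11} = 4,  x_{12} = 23,  x_{13} = 9,  x_{14} = 1,  x_{15} = 13.
The sequence repeats with period 14.
(483 - 1) mod 14 = 6, so x_{483} = x_7 = 28.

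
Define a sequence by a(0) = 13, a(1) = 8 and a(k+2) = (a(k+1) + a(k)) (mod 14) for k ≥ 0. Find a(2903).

Listing terms: a(0) = 13,  a(1) = 8,  a(2) = 7,  a(3) = 1,  a(4) = 8,  a(5) = 9,  a(6) = 3,  a(7) = 12,  a(8) = 1,  a(9) = 13,  a(10) = 0,  a(11) = 13,  a(12) = 13,  a(13) = 12,  a(14) = 11,  a(15) = 9,  a(16) = 6,  a(17) = 1,  a(18) = 7,  a(19) = 8,  a(20) = 1,  a(21) = 9,  a(22) = 10,  a(23) = 5,  a(24) = 1,  a(25) = 6,  a(26) = 7,  a(27) = 13,  a(28) = 6,  a(29) = 5,  a(30) = 11,  a(31) = 2,  a(32) = 13,  a(33) = 1,  a(34) = 0,  a(35) = 1,  a(36) = 1,  a(37) = 2,  a(38) = 3,  a(39) = 5,  a(40) = 8,  a(41) = 13,  a(42) = 7,  a(43) = 6,  a(44) = 13,  a(45) = 5,  a(46) = 4,  a(47) = 9,  a(48) = 13,  a(49) = 8.
The sequence repeats with period 48.
So a(2903) = a(0 + ((2903-0) mod 48)) = a(23) = 5.

5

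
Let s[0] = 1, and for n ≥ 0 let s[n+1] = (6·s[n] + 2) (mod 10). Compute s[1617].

0

We have s[0] = 1,  s[1] = 8,  s[2] = 0,  s[3] = 2,  s[4] = 4,  s[5] = 6,  s[6] = 8.
Since s[6] = s[1] = 8, the sequence is eventually periodic: after a pre-period of length 1 it cycles with period 5.
For n ≥ 1, s[n] depends only on (n - 1) mod 5. (1617 - 1) mod 5 = 1, so s[1617] = s[2] = 0.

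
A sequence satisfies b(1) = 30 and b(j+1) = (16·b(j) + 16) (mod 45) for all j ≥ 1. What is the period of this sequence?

45

b(1) = 30; b(2) = 1; b(3) = 32; b(4) = 33; b(5) = 4; b(6) = 35; b(7) = 36; b(8) = 7; b(9) = 38; b(10) = 39; b(11) = 10; b(12) = 41; b(13) = 42; b(14) = 13; b(15) = 44; b(16) = 0; b(17) = 16; b(18) = 2; b(19) = 3; b(20) = 19; b(21) = 5; b(22) = 6; b(23) = 22; b(24) = 8; b(25) = 9; b(26) = 25; b(27) = 11; b(28) = 12; b(29) = 28; b(30) = 14; b(31) = 15; b(32) = 31; b(33) = 17; b(34) = 18; b(35) = 34; b(36) = 20; b(37) = 21; b(38) = 37; b(39) = 23; b(40) = 24; b(41) = 40; b(42) = 26; b(43) = 27; b(44) = 43; b(45) = 29; b(46) = 30.
Since b(46) = b(1) = 30, the sequence is periodic with period 45.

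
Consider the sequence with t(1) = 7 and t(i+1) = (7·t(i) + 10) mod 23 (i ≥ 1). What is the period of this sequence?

22

t(1) = 7; t(2) = 13; t(3) = 9; t(4) = 4; t(5) = 15; t(6) = 0; t(7) = 10; t(8) = 11; t(9) = 18; t(10) = 21; t(11) = 19; t(12) = 5; t(13) = 22; t(14) = 3; t(15) = 8; t(16) = 20; t(17) = 12; t(18) = 2; t(19) = 1; t(20) = 17; t(21) = 14; t(22) = 16; t(23) = 7.
Since t(23) = t(1) = 7, the sequence is periodic with period 22.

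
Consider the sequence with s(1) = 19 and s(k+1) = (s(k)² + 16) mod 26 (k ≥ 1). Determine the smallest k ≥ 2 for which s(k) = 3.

Listing terms: s(1) = 19; s(2) = 13; s(3) = 3; s(4) = 25; s(5) = 17; s(6) = 19.
The sequence repeats with period 5.
The value 3 first appears (with k ≥ 2) at s(3).

3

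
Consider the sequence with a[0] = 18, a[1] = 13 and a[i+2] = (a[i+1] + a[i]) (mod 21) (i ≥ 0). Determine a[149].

Listing terms: a[0] = 18,  a[1] = 13,  a[2] = 10,  a[3] = 2,  a[4] = 12,  a[5] = 14,  a[6] = 5,  a[7] = 19,  a[8] = 3,  a[9] = 1,  a[10] = 4,  a[11] = 5,  a[12] = 9,  a[13] = 14,  a[14] = 2,  a[15] = 16,  a[16] = 18,  a[17] = 13.
Since (a[16], a[17]) = (a[0], a[1]) = (18, 13) (two consecutive terms determine the rest), the sequence is periodic with period 16.
So a[149] = a[0 + ((149-0) mod 16)] = a[5] = 14.

14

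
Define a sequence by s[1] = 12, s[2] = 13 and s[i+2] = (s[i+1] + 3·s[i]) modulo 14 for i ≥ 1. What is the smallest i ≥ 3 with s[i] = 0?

Listing terms: s[1] = 12; s[2] = 13; s[3] = 7; s[4] = 4; s[5] = 11; s[6] = 9; s[7] = 0; s[8] = 13; s[9] = 13; s[10] = 10; s[11] = 7; s[12] = 9; s[13] = 2; s[14] = 1; s[15] = 7; s[16] = 10; s[17] = 3; s[18] = 5; s[19] = 0; s[20] = 1; s[21] = 1; s[22] = 4; s[23] = 7; s[24] = 5; s[25] = 12; s[26] = 13.
Since (s[25], s[26]) = (s[1], s[2]) = (12, 13) (two consecutive terms determine the rest), the sequence is periodic with period 24.
The value 0 first appears (with i ≥ 3) at s[7].

7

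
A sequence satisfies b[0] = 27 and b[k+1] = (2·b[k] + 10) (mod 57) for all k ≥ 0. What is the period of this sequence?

We have b[0] = 27,  b[1] = 7,  b[2] = 24,  b[3] = 1,  b[4] = 12,  b[5] = 34,  b[6] = 21,  b[7] = 52,  b[8] = 0,  b[9] = 10,  b[10] = 30,  b[11] = 13,  b[12] = 36,  b[13] = 25,  b[14] = 3,  b[15] = 16,  b[16] = 42,  b[17] = 37,  b[18] = 27.
The sequence repeats with period 18.

18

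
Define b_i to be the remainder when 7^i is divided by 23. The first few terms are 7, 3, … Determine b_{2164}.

12

We have b_1 = 7; b_2 = 3; b_3 = 21; b_4 = 9; b_5 = 17; b_6 = 4; b_7 = 5; b_8 = 12; b_9 = 15; b_{10} = 13; b_{11} = 22; b_{12} = 16; b_{13} = 20; b_{14} = 2; b_{15} = 14; b_{16} = 6; b_{17} = 19; b_{18} = 18; b_{19} = 11; b_{20} = 8; b_{21} = 10; b_{22} = 1; b_{23} = 7.
Since b_{23} = b_1 = 7, the sequence is periodic with period 22.
So b_{2164} = b_{1 + ((2164-1) mod 22)} = b_8 = 12.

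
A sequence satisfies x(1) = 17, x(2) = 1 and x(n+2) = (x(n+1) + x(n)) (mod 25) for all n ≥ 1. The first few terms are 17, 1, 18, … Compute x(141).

17

We have x(1) = 17, x(2) = 1, x(3) = 18, x(4) = 19, x(5) = 12, x(6) = 6, x(7) = 18, x(8) = 24, x(9) = 17, x(10) = 16, x(11) = 8, x(12) = 24, x(13) = 7, x(14) = 6, x(15) = 13, x(16) = 19, x(17) = 7, x(18) = 1, x(19) = 8, x(20) = 9, x(21) = 17, x(22) = 1.
Since (x(21), x(22)) = (x(1), x(2)) = (17, 1) (two consecutive terms determine the rest), the sequence is periodic with period 20.
(141 - 1) mod 20 = 0, so x(141) = x(1) = 17.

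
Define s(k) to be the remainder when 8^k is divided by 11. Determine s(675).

We have s(1) = 8; s(2) = 9; s(3) = 6; s(4) = 4; s(5) = 10; s(6) = 3; s(7) = 2; s(8) = 5; s(9) = 7; s(10) = 1; s(11) = 8.
Since s(11) = s(1) = 8, the sequence is periodic with period 10.
So s(675) = s(1 + ((675-1) mod 10)) = s(5) = 10.

10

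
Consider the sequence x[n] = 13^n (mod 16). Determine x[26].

9

We have x[1] = 13; x[2] = 9; x[3] = 5; x[4] = 1; x[5] = 13.
The sequence repeats with period 4.
(26 - 1) mod 4 = 1, so x[26] = x[2] = 9.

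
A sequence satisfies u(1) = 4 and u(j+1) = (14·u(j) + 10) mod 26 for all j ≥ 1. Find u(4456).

Listing terms: u(1) = 4,  u(2) = 14,  u(3) = 24,  u(4) = 8,  u(5) = 18,  u(6) = 2,  u(7) = 12,  u(8) = 22,  u(9) = 6,  u(10) = 16,  u(11) = 0,  u(12) = 10,  u(13) = 20,  u(14) = 4.
Since u(14) = u(1) = 4, the sequence is periodic with period 13.
So u(4456) = u(1 + ((4456-1) mod 13)) = u(10) = 16.

16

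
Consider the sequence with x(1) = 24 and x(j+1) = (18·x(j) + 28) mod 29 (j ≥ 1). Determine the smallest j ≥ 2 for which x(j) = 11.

Listing terms: x(1) = 24,  x(2) = 25,  x(3) = 14,  x(4) = 19,  x(5) = 22,  x(6) = 18,  x(7) = 4,  x(8) = 13,  x(9) = 1,  x(10) = 17,  x(11) = 15,  x(12) = 8,  x(13) = 27,  x(14) = 21,  x(15) = 0,  x(16) = 28,  x(17) = 10,  x(18) = 5,  x(19) = 2,  x(20) = 6,  x(21) = 20,  x(22) = 11,  x(23) = 23,  x(24) = 7,  x(25) = 9,  x(26) = 16,  x(27) = 26,  x(28) = 3,  x(29) = 24.
Since x(29) = x(1) = 24, the sequence is periodic with period 28.
The value 11 first appears (with j ≥ 2) at x(22).

22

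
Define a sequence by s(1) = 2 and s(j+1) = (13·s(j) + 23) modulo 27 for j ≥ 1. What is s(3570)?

9

Listing terms: s(1) = 2,  s(2) = 22,  s(3) = 12,  s(4) = 17,  s(5) = 1,  s(6) = 9,  s(7) = 5,  s(8) = 7,  s(9) = 6,  s(10) = 20,  s(11) = 13,  s(12) = 3,  s(13) = 8,  s(14) = 19,  s(15) = 0,  s(16) = 23,  s(17) = 25,  s(18) = 24,  s(19) = 11,  s(20) = 4,  s(21) = 21,  s(22) = 26,  s(23) = 10,  s(24) = 18,  s(25) = 14,  s(26) = 16,  s(27) = 15,  s(28) = 2.
Since s(28) = s(1) = 2, the sequence is periodic with period 27.
(3570 - 1) mod 27 = 5, so s(3570) = s(6) = 9.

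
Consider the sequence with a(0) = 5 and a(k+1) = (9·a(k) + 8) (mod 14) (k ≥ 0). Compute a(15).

a(0) = 5,  a(1) = 11,  a(2) = 9,  a(3) = 5.
Since a(3) = a(0) = 5, the sequence is periodic with period 3.
So a(15) = a(0 + ((15-0) mod 3)) = a(0) = 5.

5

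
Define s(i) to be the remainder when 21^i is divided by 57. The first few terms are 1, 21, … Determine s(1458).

39

Listing terms: s(0) = 1; s(1) = 21; s(2) = 42; s(3) = 27; s(4) = 54; s(5) = 51; s(6) = 45; s(7) = 33; s(8) = 9; s(9) = 18; s(10) = 36; s(11) = 15; s(12) = 30; s(13) = 3; s(14) = 6; s(15) = 12; s(16) = 24; s(17) = 48; s(18) = 39; s(19) = 21.
Since s(19) = s(1) = 21, the sequence is eventually periodic: after a pre-period of length 1 it cycles with period 18.
For i ≥ 1, s(i) depends only on (i - 1) mod 18. (1458 - 1) mod 18 = 17, so s(1458) = s(18) = 39.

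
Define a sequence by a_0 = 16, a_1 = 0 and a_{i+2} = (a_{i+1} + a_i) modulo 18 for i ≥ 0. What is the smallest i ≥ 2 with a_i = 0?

We have a_0 = 16,  a_1 = 0,  a_2 = 16,  a_3 = 16,  a_4 = 14,  a_5 = 12,  a_6 = 8,  a_7 = 2,  a_8 = 10,  a_9 = 12,  a_{10} = 4,  a_{11} = 16,  a_{12} = 2,  a_{13} = 0,  a_{14} = 2,  a_{15} = 2,  a_{16} = 4,  a_{17} = 6,  a_{18} = 10,  a_{19} = 16,  a_{20} = 8,  a_{21} = 6,  a_{22} = 14,  a_{23} = 2,  a_{24} = 16,  a_{25} = 0.
The sequence repeats with period 24.
The value 0 first appears (with i ≥ 2) at a_{13}.

13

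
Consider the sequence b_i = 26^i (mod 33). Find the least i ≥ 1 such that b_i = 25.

Listing terms: b_0 = 1; b_1 = 26; b_2 = 16; b_3 = 20; b_4 = 25; b_5 = 23; b_6 = 4; b_7 = 5; b_8 = 31; b_9 = 14; b_{10} = 1.
The sequence repeats with period 10.
The value 25 first appears (with i ≥ 1) at b_4.

4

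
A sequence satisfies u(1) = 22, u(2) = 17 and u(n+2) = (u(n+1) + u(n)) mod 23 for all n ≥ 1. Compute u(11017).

1

Computing terms: u(1) = 22,  u(2) = 17,  u(3) = 16,  u(4) = 10,  u(5) = 3,  u(6) = 13,  u(7) = 16,  u(8) = 6,  u(9) = 22,  u(10) = 5,  u(11) = 4,  u(12) = 9,  u(13) = 13,  u(14) = 22,  u(15) = 12,  u(16) = 11,  u(17) = 0,  u(18) = 11,  u(19) = 11,  u(20) = 22,  u(21) = 10,  u(22) = 9,  u(23) = 19,  u(24) = 5,  u(25) = 1,  u(26) = 6,  u(27) = 7,  u(28) = 13,  u(29) = 20,  u(30) = 10,  u(31) = 7,  u(32) = 17,  u(33) = 1,  u(34) = 18,  u(35) = 19,  u(36) = 14,  u(37) = 10,  u(38) = 1,  u(39) = 11,  u(40) = 12,  u(41) = 0,  u(42) = 12,  u(43) = 12,  u(44) = 1,  u(45) = 13,  u(46) = 14,  u(47) = 4,  u(48) = 18,  u(49) = 22,  u(50) = 17.
The sequence repeats with period 48.
(11017 - 1) mod 48 = 24, so u(11017) = u(25) = 1.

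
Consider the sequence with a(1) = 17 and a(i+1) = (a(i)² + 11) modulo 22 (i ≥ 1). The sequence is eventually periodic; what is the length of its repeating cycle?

We have a(1) = 17; a(2) = 14; a(3) = 9; a(4) = 4; a(5) = 5; a(6) = 14.
Since a(6) = a(2) = 14, the sequence is eventually periodic: after a pre-period of length 1 it cycles with period 4.

4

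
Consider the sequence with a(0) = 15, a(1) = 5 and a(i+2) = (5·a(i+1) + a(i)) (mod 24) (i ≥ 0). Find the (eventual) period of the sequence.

Listing terms: a(0) = 15; a(1) = 5; a(2) = 16; a(3) = 13; a(4) = 9; a(5) = 10; a(6) = 11; a(7) = 17; a(8) = 0; a(9) = 17; a(10) = 13; a(11) = 10; a(12) = 15; a(13) = 13; a(14) = 8; a(15) = 5; a(16) = 9; a(17) = 2; a(18) = 19; a(19) = 1; a(20) = 0; a(21) = 1; a(22) = 5; a(23) = 2; a(24) = 15; a(25) = 5.
The sequence repeats with period 24.

24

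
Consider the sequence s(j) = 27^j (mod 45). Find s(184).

36

Listing terms: s(0) = 1, s(1) = 27, s(2) = 9, s(3) = 18, s(4) = 36, s(5) = 27.
Since s(5) = s(1) = 27, the sequence is eventually periodic: after a pre-period of length 1 it cycles with period 4.
For j ≥ 1, s(j) depends only on (j - 1) mod 4. (184 - 1) mod 4 = 3, so s(184) = s(4) = 36.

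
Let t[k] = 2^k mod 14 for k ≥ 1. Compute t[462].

8

t[1] = 2, t[2] = 4, t[3] = 8, t[4] = 2.
The sequence repeats with period 3.
(462 - 1) mod 3 = 2, so t[462] = t[3] = 8.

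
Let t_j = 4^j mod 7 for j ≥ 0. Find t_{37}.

4

Computing terms: t_0 = 1,  t_1 = 4,  t_2 = 2,  t_3 = 1.
The sequence repeats with period 3.
(37 - 0) mod 3 = 1, so t_{37} = t_1 = 4.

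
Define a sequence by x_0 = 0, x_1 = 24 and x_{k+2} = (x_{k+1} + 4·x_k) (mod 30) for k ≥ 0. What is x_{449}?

6

We have x_0 = 0,  x_1 = 24,  x_2 = 24,  x_3 = 0,  x_4 = 6,  x_5 = 6,  x_6 = 0,  x_7 = 24.
The sequence repeats with period 6.
(449 - 0) mod 6 = 5, so x_{449} = x_5 = 6.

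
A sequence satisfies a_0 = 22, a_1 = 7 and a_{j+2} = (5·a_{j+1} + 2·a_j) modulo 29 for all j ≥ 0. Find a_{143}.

Computing terms: a_0 = 22, a_1 = 7, a_2 = 21, a_3 = 3, a_4 = 28, a_5 = 1, a_6 = 3, a_7 = 17, a_8 = 4, a_9 = 25, a_{10} = 17, a_{11} = 19, a_{12} = 13, a_{13} = 16, a_{14} = 19, a_{15} = 11, a_{16} = 6, a_{17} = 23, a_{18} = 11, a_{19} = 14, a_{20} = 5, a_{21} = 24, a_{22} = 14, a_{23} = 2, a_{24} = 9, a_{25} = 20, a_{26} = 2, a_{27} = 21, a_{28} = 22, a_{29} = 7.
Since (a_{28}, a_{29}) = (a_0, a_1) = (22, 7) (two consecutive terms determine the rest), the sequence is periodic with period 28.
(143 - 0) mod 28 = 3, so a_{143} = a_3 = 3.

3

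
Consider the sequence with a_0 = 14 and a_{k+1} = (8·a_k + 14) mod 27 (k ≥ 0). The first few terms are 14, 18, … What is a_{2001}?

9

Computing terms: a_0 = 14; a_1 = 18; a_2 = 23; a_3 = 9; a_4 = 5; a_5 = 0; a_6 = 14.
The sequence repeats with period 6.
So a_{2001} = a_{0 + ((2001-0) mod 6)} = a_3 = 9.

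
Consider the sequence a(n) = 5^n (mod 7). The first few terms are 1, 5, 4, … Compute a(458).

We have a(0) = 1; a(1) = 5; a(2) = 4; a(3) = 6; a(4) = 2; a(5) = 3; a(6) = 1.
The sequence repeats with period 6.
(458 - 0) mod 6 = 2, so a(458) = a(2) = 4.

4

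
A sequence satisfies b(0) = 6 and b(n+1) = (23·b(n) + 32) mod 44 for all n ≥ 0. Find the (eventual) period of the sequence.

11

Computing terms: b(0) = 6, b(1) = 38, b(2) = 26, b(3) = 14, b(4) = 2, b(5) = 34, b(6) = 22, b(7) = 10, b(8) = 42, b(9) = 30, b(10) = 18, b(11) = 6.
Since b(11) = b(0) = 6, the sequence is periodic with period 11.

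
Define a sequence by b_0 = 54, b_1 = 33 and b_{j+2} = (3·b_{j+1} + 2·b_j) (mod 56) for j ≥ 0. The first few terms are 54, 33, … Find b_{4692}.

We have b_0 = 54; b_1 = 33; b_2 = 39; b_3 = 15; b_4 = 11; b_5 = 7; b_6 = 43; b_7 = 31; b_8 = 11; b_9 = 39; b_{10} = 27; b_{11} = 47; b_{12} = 27; b_{13} = 7; b_{14} = 19; b_{15} = 15; b_{16} = 27; b_{17} = 55; b_{18} = 51; b_{19} = 39; b_{20} = 51; b_{21} = 7; b_{22} = 11; b_{23} = 47; b_{24} = 51; b_{25} = 23; b_{26} = 3; b_{27} = 55; b_{28} = 3; b_{29} = 7; b_{30} = 27; b_{31} = 39; b_{32} = 3; b_{33} = 31; b_{34} = 43; b_{35} = 23; b_{36} = 43; b_{37} = 7; b_{38} = 51; b_{39} = 55; b_{40} = 43; b_{41} = 15; b_{42} = 19; b_{43} = 31; b_{44} = 19; b_{45} = 7; b_{46} = 3; b_{47} = 23; b_{48} = 19; b_{49} = 47; b_{50} = 11; b_{51} = 15; b_{52} = 11.
Since (b_{51}, b_{52}) = (b_3, b_4) = (15, 11) (two consecutive terms determine the rest), the sequence is eventually periodic: after a pre-period of length 3 it cycles with period 48.
For j ≥ 3, b_j depends only on (j - 3) mod 48. (4692 - 3) mod 48 = 33, so b_{4692} = b_{36} = 43.

43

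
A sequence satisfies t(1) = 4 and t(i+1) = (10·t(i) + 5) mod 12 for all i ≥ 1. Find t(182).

t(1) = 4; t(2) = 9; t(3) = 11; t(4) = 7; t(5) = 3; t(6) = 11.
Since t(6) = t(3) = 11, the sequence is eventually periodic: after a pre-period of length 2 it cycles with period 3.
For i ≥ 3, t(i) depends only on (i - 3) mod 3. (182 - 3) mod 3 = 2, so t(182) = t(5) = 3.

3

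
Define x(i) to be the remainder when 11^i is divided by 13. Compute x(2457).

8

Listing terms: x(0) = 1; x(1) = 11; x(2) = 4; x(3) = 5; x(4) = 3; x(5) = 7; x(6) = 12; x(7) = 2; x(8) = 9; x(9) = 8; x(10) = 10; x(11) = 6; x(12) = 1.
The sequence repeats with period 12.
So x(2457) = x(0 + ((2457-0) mod 12)) = x(9) = 8.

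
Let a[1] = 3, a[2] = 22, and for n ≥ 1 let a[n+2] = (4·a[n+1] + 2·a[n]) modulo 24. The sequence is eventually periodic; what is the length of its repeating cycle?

6

Computing terms: a[1] = 3,  a[2] = 22,  a[3] = 22,  a[4] = 12,  a[5] = 20,  a[6] = 8,  a[7] = 0,  a[8] = 16,  a[9] = 16,  a[10] = 0,  a[11] = 8,  a[12] = 8,  a[13] = 0.
Since (a[12], a[13]) = (a[6], a[7]) = (8, 0) (two consecutive terms determine the rest), the sequence is eventually periodic: after a pre-period of length 5 it cycles with period 6.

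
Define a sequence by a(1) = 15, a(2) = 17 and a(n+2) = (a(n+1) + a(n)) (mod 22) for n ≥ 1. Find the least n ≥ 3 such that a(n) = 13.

We have a(1) = 15; a(2) = 17; a(3) = 10; a(4) = 5; a(5) = 15; a(6) = 20; a(7) = 13; a(8) = 11; a(9) = 2; a(10) = 13; a(11) = 15; a(12) = 6; a(13) = 21; a(14) = 5; a(15) = 4; a(16) = 9; a(17) = 13; a(18) = 0; a(19) = 13; a(20) = 13; a(21) = 4; a(22) = 17; a(23) = 21; a(24) = 16; a(25) = 15; a(26) = 9; a(27) = 2; a(28) = 11; a(29) = 13; a(30) = 2; a(31) = 15; a(32) = 17.
The sequence repeats with period 30.
The value 13 first appears (with n ≥ 3) at a(7).

7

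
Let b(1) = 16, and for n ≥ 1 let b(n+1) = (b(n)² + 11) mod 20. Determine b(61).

We have b(1) = 16; b(2) = 7; b(3) = 0; b(4) = 11; b(5) = 12; b(6) = 15; b(7) = 16.
Since b(7) = b(1) = 16, the sequence is periodic with period 6.
(61 - 1) mod 6 = 0, so b(61) = b(1) = 16.

16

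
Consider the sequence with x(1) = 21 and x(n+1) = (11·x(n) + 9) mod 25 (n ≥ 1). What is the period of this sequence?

25

Computing terms: x(1) = 21; x(2) = 15; x(3) = 24; x(4) = 23; x(5) = 12; x(6) = 16; x(7) = 10; x(8) = 19; x(9) = 18; x(10) = 7; x(11) = 11; x(12) = 5; x(13) = 14; x(14) = 13; x(15) = 2; x(16) = 6; x(17) = 0; x(18) = 9; x(19) = 8; x(20) = 22; x(21) = 1; x(22) = 20; x(23) = 4; x(24) = 3; x(25) = 17; x(26) = 21.
Since x(26) = x(1) = 21, the sequence is periodic with period 25.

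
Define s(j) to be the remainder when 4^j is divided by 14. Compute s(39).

8

Listing terms: s(0) = 1, s(1) = 4, s(2) = 2, s(3) = 8, s(4) = 4.
Since s(4) = s(1) = 4, the sequence is eventually periodic: after a pre-period of length 1 it cycles with period 3.
For j ≥ 1, s(j) depends only on (j - 1) mod 3. (39 - 1) mod 3 = 2, so s(39) = s(3) = 8.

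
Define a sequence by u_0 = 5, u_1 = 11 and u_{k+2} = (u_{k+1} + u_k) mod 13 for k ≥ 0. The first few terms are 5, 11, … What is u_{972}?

4

Listing terms: u_0 = 5; u_1 = 11; u_2 = 3; u_3 = 1; u_4 = 4; u_5 = 5; u_6 = 9; u_7 = 1; u_8 = 10; u_9 = 11; u_{10} = 8; u_{11} = 6; u_{12} = 1; u_{13} = 7; u_{14} = 8; u_{15} = 2; u_{16} = 10; u_{17} = 12; u_{18} = 9; u_{19} = 8; u_{20} = 4; u_{21} = 12; u_{22} = 3; u_{23} = 2; u_{24} = 5; u_{25} = 7; u_{26} = 12; u_{27} = 6; u_{28} = 5; u_{29} = 11.
Since (u_{28}, u_{29}) = (u_0, u_1) = (5, 11) (two consecutive terms determine the rest), the sequence is periodic with period 28.
(972 - 0) mod 28 = 20, so u_{972} = u_{20} = 4.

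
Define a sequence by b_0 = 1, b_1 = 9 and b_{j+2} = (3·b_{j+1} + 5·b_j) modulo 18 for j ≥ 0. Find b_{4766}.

14

Computing terms: b_0 = 1,  b_1 = 9,  b_2 = 14,  b_3 = 15,  b_4 = 7,  b_5 = 6,  b_6 = 17,  b_7 = 9,  b_8 = 4,  b_9 = 3,  b_{10} = 11,  b_{11} = 12,  b_{12} = 1,  b_{13} = 9.
The sequence repeats with period 12.
(4766 - 0) mod 12 = 2, so b_{4766} = b_2 = 14.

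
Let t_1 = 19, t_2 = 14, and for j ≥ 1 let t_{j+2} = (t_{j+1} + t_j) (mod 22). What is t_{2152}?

3

t_1 = 19; t_2 = 14; t_3 = 11; t_4 = 3; t_5 = 14; t_6 = 17; t_7 = 9; t_8 = 4; t_9 = 13; t_{10} = 17; t_{11} = 8; t_{12} = 3; t_{13} = 11; t_{14} = 14; t_{15} = 3; t_{16} = 17; t_{17} = 20; t_{18} = 15; t_{19} = 13; t_{20} = 6; t_{21} = 19; t_{22} = 3; t_{23} = 0; t_{24} = 3; t_{25} = 3; t_{26} = 6; t_{27} = 9; t_{28} = 15; t_{29} = 2; t_{30} = 17; t_{31} = 19; t_{32} = 14.
Since (t_{31}, t_{32}) = (t_1, t_2) = (19, 14) (two consecutive terms determine the rest), the sequence is periodic with period 30.
(2152 - 1) mod 30 = 21, so t_{2152} = t_{22} = 3.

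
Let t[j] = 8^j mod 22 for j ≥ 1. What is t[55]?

10

Computing terms: t[1] = 8,  t[2] = 20,  t[3] = 6,  t[4] = 4,  t[5] = 10,  t[6] = 14,  t[7] = 2,  t[8] = 16,  t[9] = 18,  t[10] = 12,  t[11] = 8.
Since t[11] = t[1] = 8, the sequence is periodic with period 10.
(55 - 1) mod 10 = 4, so t[55] = t[5] = 10.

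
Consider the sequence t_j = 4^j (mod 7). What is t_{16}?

We have t_1 = 4, t_2 = 2, t_3 = 1, t_4 = 4.
The sequence repeats with period 3.
(16 - 1) mod 3 = 0, so t_{16} = t_1 = 4.

4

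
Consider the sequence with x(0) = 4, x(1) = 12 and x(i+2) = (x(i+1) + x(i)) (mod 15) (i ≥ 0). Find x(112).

Computing terms: x(0) = 4, x(1) = 12, x(2) = 1, x(3) = 13, x(4) = 14, x(5) = 12, x(6) = 11, x(7) = 8, x(8) = 4, x(9) = 12.
The sequence repeats with period 8.
So x(112) = x(0 + ((112-0) mod 8)) = x(0) = 4.

4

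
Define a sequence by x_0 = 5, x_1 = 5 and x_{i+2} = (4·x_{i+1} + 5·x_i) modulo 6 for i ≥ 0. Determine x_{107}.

Computing terms: x_0 = 5; x_1 = 5; x_2 = 3; x_3 = 1; x_4 = 1; x_5 = 3; x_6 = 5; x_7 = 5.
The sequence repeats with period 6.
(107 - 0) mod 6 = 5, so x_{107} = x_5 = 3.

3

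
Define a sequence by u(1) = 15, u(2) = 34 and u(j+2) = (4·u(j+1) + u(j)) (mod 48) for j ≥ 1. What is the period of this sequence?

u(1) = 15; u(2) = 34; u(3) = 7; u(4) = 14; u(5) = 15; u(6) = 26; u(7) = 23; u(8) = 22; u(9) = 15; u(10) = 34.
The sequence repeats with period 8.

8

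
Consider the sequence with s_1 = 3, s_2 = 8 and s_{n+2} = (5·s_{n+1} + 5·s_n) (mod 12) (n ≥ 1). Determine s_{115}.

3

s_1 = 3; s_2 = 8; s_3 = 7; s_4 = 3; s_5 = 2; s_6 = 1; s_7 = 3; s_8 = 8.
The sequence repeats with period 6.
So s_{115} = s_{1 + ((115-1) mod 6)} = s_1 = 3.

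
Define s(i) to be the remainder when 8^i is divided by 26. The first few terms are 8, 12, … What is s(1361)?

s(1) = 8,  s(2) = 12,  s(3) = 18,  s(4) = 14,  s(5) = 8.
Since s(5) = s(1) = 8, the sequence is periodic with period 4.
(1361 - 1) mod 4 = 0, so s(1361) = s(1) = 8.

8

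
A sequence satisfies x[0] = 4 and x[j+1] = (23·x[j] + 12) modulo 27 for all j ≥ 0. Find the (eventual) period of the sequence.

18

Listing terms: x[0] = 4; x[1] = 23; x[2] = 1; x[3] = 8; x[4] = 7; x[5] = 11; x[6] = 22; x[7] = 5; x[8] = 19; x[9] = 17; x[10] = 25; x[11] = 20; x[12] = 13; x[13] = 14; x[14] = 10; x[15] = 26; x[16] = 16; x[17] = 2; x[18] = 4.
Since x[18] = x[0] = 4, the sequence is periodic with period 18.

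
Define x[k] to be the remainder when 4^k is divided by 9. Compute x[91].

x[1] = 4,  x[2] = 7,  x[3] = 1,  x[4] = 4.
The sequence repeats with period 3.
(91 - 1) mod 3 = 0, so x[91] = x[1] = 4.

4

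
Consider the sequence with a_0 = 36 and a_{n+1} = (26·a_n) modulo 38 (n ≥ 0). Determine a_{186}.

36

Listing terms: a_0 = 36,  a_1 = 24,  a_2 = 16,  a_3 = 36.
The sequence repeats with period 3.
(186 - 0) mod 3 = 0, so a_{186} = a_0 = 36.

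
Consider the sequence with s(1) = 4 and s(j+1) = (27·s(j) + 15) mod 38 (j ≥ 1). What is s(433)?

4

Computing terms: s(1) = 4; s(2) = 9; s(3) = 30; s(4) = 27; s(5) = 22; s(6) = 1; s(7) = 4.
Since s(7) = s(1) = 4, the sequence is periodic with period 6.
(433 - 1) mod 6 = 0, so s(433) = s(1) = 4.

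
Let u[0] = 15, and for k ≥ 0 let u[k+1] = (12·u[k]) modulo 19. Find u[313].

9

u[0] = 15; u[1] = 9; u[2] = 13; u[3] = 4; u[4] = 10; u[5] = 6; u[6] = 15.
Since u[6] = u[0] = 15, the sequence is periodic with period 6.
So u[313] = u[0 + ((313-0) mod 6)] = u[1] = 9.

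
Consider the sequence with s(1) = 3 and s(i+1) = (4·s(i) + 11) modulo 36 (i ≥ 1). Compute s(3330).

We have s(1) = 3; s(2) = 23; s(3) = 31; s(4) = 27; s(5) = 11; s(6) = 19; s(7) = 15; s(8) = 35; s(9) = 7; s(10) = 3.
The sequence repeats with period 9.
So s(3330) = s(1 + ((3330-1) mod 9)) = s(9) = 7.

7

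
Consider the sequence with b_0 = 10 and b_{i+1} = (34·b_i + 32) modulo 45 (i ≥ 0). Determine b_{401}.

b_0 = 10, b_1 = 12, b_2 = 35, b_3 = 7, b_4 = 0, b_5 = 32, b_6 = 40, b_7 = 42, b_8 = 20, b_9 = 37, b_{10} = 30, b_{11} = 17, b_{12} = 25, b_{13} = 27, b_{14} = 5, b_{15} = 22, b_{16} = 15, b_{17} = 2, b_{18} = 10.
The sequence repeats with period 18.
(401 - 0) mod 18 = 5, so b_{401} = b_5 = 32.

32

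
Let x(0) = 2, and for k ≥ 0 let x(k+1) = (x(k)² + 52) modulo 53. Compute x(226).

24

Computing terms: x(0) = 2, x(1) = 3, x(2) = 8, x(3) = 10, x(4) = 46, x(5) = 48, x(6) = 24, x(7) = 45, x(8) = 10.
Since x(8) = x(3) = 10, the sequence is eventually periodic: after a pre-period of length 3 it cycles with period 5.
For k ≥ 3, x(k) depends only on (k - 3) mod 5. (226 - 3) mod 5 = 3, so x(226) = x(6) = 24.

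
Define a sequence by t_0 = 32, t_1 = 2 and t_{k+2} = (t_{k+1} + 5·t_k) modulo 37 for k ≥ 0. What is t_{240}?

Listing terms: t_0 = 32, t_1 = 2, t_2 = 14, t_3 = 24, t_4 = 20, t_5 = 29, t_6 = 18, t_7 = 15, t_8 = 31, t_9 = 32, t_{10} = 2.
The sequence repeats with period 9.
So t_{240} = t_{0 + ((240-0) mod 9)} = t_6 = 18.

18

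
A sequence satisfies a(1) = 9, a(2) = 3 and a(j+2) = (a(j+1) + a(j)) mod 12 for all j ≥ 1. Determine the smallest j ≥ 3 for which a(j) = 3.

We have a(1) = 9, a(2) = 3, a(3) = 0, a(4) = 3, a(5) = 3, a(6) = 6, a(7) = 9, a(8) = 3.
The sequence repeats with period 6.
The value 3 first appears (with j ≥ 3) at a(4).

4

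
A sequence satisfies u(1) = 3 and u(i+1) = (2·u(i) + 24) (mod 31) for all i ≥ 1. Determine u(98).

u(1) = 3,  u(2) = 30,  u(3) = 22,  u(4) = 6,  u(5) = 5,  u(6) = 3.
The sequence repeats with period 5.
So u(98) = u(1 + ((98-1) mod 5)) = u(3) = 22.

22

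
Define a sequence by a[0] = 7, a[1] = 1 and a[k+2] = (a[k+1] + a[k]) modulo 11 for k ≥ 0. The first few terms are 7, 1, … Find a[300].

We have a[0] = 7,  a[1] = 1,  a[2] = 8,  a[3] = 9,  a[4] = 6,  a[5] = 4,  a[6] = 10,  a[7] = 3,  a[8] = 2,  a[9] = 5,  a[10] = 7,  a[11] = 1.
The sequence repeats with period 10.
(300 - 0) mod 10 = 0, so a[300] = a[0] = 7.

7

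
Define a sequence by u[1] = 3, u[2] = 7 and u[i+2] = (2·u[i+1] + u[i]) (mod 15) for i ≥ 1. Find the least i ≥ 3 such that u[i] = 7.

We have u[1] = 3; u[2] = 7; u[3] = 2; u[4] = 11; u[5] = 9; u[6] = 14; u[7] = 7; u[8] = 13; u[9] = 3; u[10] = 4; u[11] = 11; u[12] = 11; u[13] = 3; u[14] = 2; u[15] = 7; u[16] = 1; u[17] = 9; u[18] = 4; u[19] = 2; u[20] = 8; u[21] = 3; u[22] = 14; u[23] = 1; u[24] = 1; u[25] = 3; u[26] = 7.
The sequence repeats with period 24.
The value 7 first appears (with i ≥ 3) at u[7].

7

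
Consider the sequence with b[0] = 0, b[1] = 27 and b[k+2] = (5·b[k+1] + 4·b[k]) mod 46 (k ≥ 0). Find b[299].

5

Computing terms: b[0] = 0,  b[1] = 27,  b[2] = 43,  b[3] = 1,  b[4] = 39,  b[5] = 15,  b[6] = 1,  b[7] = 19,  b[8] = 7,  b[9] = 19,  b[10] = 31,  b[11] = 1,  b[12] = 37,  b[13] = 5,  b[14] = 35,  b[15] = 11,  b[16] = 11,  b[17] = 7,  b[18] = 33,  b[19] = 9,  b[20] = 39,  b[21] = 1,  b[22] = 23,  b[23] = 27,  b[24] = 43.
Since (b[23], b[24]) = (b[1], b[2]) = (27, 43) (two consecutive terms determine the rest), the sequence is eventually periodic: after a pre-period of length 1 it cycles with period 22.
For k ≥ 1, b[k] depends only on (k - 1) mod 22. (299 - 1) mod 22 = 12, so b[299] = b[13] = 5.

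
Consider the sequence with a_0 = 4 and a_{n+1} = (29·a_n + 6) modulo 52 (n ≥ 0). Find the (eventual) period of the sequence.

6

Computing terms: a_0 = 4,  a_1 = 18,  a_2 = 8,  a_3 = 30,  a_4 = 44,  a_5 = 34,  a_6 = 4.
Since a_6 = a_0 = 4, the sequence is periodic with period 6.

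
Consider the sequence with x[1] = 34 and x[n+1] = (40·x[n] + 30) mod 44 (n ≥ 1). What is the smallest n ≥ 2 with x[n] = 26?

Listing terms: x[1] = 34,  x[2] = 26,  x[3] = 14,  x[4] = 18,  x[5] = 2,  x[6] = 22,  x[7] = 30,  x[8] = 42,  x[9] = 38,  x[10] = 10,  x[11] = 34.
The sequence repeats with period 10.
The value 26 first appears (with n ≥ 2) at x[2].

2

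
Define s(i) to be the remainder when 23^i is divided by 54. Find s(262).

s(1) = 23,  s(2) = 43,  s(3) = 17,  s(4) = 13,  s(5) = 29,  s(6) = 19,  s(7) = 5,  s(8) = 7,  s(9) = 53,  s(10) = 31,  s(11) = 11,  s(12) = 37,  s(13) = 41,  s(14) = 25,  s(15) = 35,  s(16) = 49,  s(17) = 47,  s(18) = 1,  s(19) = 23.
Since s(19) = s(1) = 23, the sequence is periodic with period 18.
So s(262) = s(1 + ((262-1) mod 18)) = s(10) = 31.

31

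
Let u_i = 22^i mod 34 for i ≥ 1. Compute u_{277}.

14

We have u_1 = 22, u_2 = 8, u_3 = 6, u_4 = 30, u_5 = 14, u_6 = 2, u_7 = 10, u_8 = 16, u_9 = 12, u_{10} = 26, u_{11} = 28, u_{12} = 4, u_{13} = 20, u_{14} = 32, u_{15} = 24, u_{16} = 18, u_{17} = 22.
Since u_{17} = u_1 = 22, the sequence is periodic with period 16.
(277 - 1) mod 16 = 4, so u_{277} = u_5 = 14.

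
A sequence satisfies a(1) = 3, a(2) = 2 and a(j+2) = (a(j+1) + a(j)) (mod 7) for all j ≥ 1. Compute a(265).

Listing terms: a(1) = 3; a(2) = 2; a(3) = 5; a(4) = 0; a(5) = 5; a(6) = 5; a(7) = 3; a(8) = 1; a(9) = 4; a(10) = 5; a(11) = 2; a(12) = 0; a(13) = 2; a(14) = 2; a(15) = 4; a(16) = 6; a(17) = 3; a(18) = 2.
Since (a(17), a(18)) = (a(1), a(2)) = (3, 2) (two consecutive terms determine the rest), the sequence is periodic with period 16.
So a(265) = a(1 + ((265-1) mod 16)) = a(9) = 4.

4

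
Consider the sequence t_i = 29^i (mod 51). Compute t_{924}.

We have t_0 = 1; t_1 = 29; t_2 = 25; t_3 = 11; t_4 = 13; t_5 = 20; t_6 = 19; t_7 = 41; t_8 = 16; t_9 = 5; t_{10} = 43; t_{11} = 23; t_{12} = 4; t_{13} = 14; t_{14} = 49; t_{15} = 44; t_{16} = 1.
The sequence repeats with period 16.
So t_{924} = t_{0 + ((924-0) mod 16)} = t_{12} = 4.

4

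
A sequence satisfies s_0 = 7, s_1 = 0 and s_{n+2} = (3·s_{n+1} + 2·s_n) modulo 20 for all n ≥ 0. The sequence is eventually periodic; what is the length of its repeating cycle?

24

We have s_0 = 7, s_1 = 0, s_2 = 14, s_3 = 2, s_4 = 14, s_5 = 6, s_6 = 6, s_7 = 10, s_8 = 2, s_9 = 6, s_{10} = 2, s_{11} = 18, s_{12} = 18, s_{13} = 10, s_{14} = 6, s_{15} = 18, s_{16} = 6, s_{17} = 14, s_{18} = 14, s_{19} = 10, s_{20} = 18, s_{21} = 14, s_{22} = 18, s_{23} = 2, s_{24} = 2, s_{25} = 10, s_{26} = 14, s_{27} = 2.
Since (s_{26}, s_{27}) = (s_2, s_3) = (14, 2) (two consecutive terms determine the rest), the sequence is eventually periodic: after a pre-period of length 2 it cycles with period 24.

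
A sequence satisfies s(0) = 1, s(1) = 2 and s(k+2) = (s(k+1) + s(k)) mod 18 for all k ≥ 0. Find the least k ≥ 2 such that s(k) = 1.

Computing terms: s(0) = 1; s(1) = 2; s(2) = 3; s(3) = 5; s(4) = 8; s(5) = 13; s(6) = 3; s(7) = 16; s(8) = 1; s(9) = 17; s(10) = 0; s(11) = 17; s(12) = 17; s(13) = 16; s(14) = 15; s(15) = 13; s(16) = 10; s(17) = 5; s(18) = 15; s(19) = 2; s(20) = 17; s(21) = 1; s(22) = 0; s(23) = 1; s(24) = 1; s(25) = 2.
The sequence repeats with period 24.
The value 1 first appears (with k ≥ 2) at s(8).

8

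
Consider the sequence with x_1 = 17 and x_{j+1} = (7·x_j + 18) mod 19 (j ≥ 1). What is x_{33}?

8

x_1 = 17,  x_2 = 4,  x_3 = 8,  x_4 = 17.
The sequence repeats with period 3.
So x_{33} = x_{1 + ((33-1) mod 3)} = x_3 = 8.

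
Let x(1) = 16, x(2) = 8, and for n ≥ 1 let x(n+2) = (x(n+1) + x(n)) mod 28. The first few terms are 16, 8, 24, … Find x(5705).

Computing terms: x(1) = 16, x(2) = 8, x(3) = 24, x(4) = 4, x(5) = 0, x(6) = 4, x(7) = 4, x(8) = 8, x(9) = 12, x(10) = 20, x(11) = 4, x(12) = 24, x(13) = 0, x(14) = 24, x(15) = 24, x(16) = 20, x(17) = 16, x(18) = 8.
Since (x(17), x(18)) = (x(1), x(2)) = (16, 8) (two consecutive terms determine the rest), the sequence is periodic with period 16.
(5705 - 1) mod 16 = 8, so x(5705) = x(9) = 12.

12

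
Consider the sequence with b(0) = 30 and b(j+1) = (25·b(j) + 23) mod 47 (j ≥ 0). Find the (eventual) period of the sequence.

We have b(0) = 30,  b(1) = 21,  b(2) = 31,  b(3) = 46,  b(4) = 45,  b(5) = 20,  b(6) = 6,  b(7) = 32,  b(8) = 24,  b(9) = 12,  b(10) = 41,  b(11) = 14,  b(12) = 44,  b(13) = 42,  b(14) = 39,  b(15) = 11,  b(16) = 16,  b(17) = 0,  b(18) = 23,  b(19) = 34,  b(20) = 27,  b(21) = 40,  b(22) = 36,  b(23) = 30.
Since b(23) = b(0) = 30, the sequence is periodic with period 23.

23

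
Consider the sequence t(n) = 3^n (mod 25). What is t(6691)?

t(1) = 3; t(2) = 9; t(3) = 2; t(4) = 6; t(5) = 18; t(6) = 4; t(7) = 12; t(8) = 11; t(9) = 8; t(10) = 24; t(11) = 22; t(12) = 16; t(13) = 23; t(14) = 19; t(15) = 7; t(16) = 21; t(17) = 13; t(18) = 14; t(19) = 17; t(20) = 1; t(21) = 3.
Since t(21) = t(1) = 3, the sequence is periodic with period 20.
(6691 - 1) mod 20 = 10, so t(6691) = t(11) = 22.

22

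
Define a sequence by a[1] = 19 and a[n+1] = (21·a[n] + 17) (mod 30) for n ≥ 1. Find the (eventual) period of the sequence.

10

Computing terms: a[1] = 19; a[2] = 26; a[3] = 23; a[4] = 20; a[5] = 17; a[6] = 14; a[7] = 11; a[8] = 8; a[9] = 5; a[10] = 2; a[11] = 29; a[12] = 26.
Since a[12] = a[2] = 26, the sequence is eventually periodic: after a pre-period of length 1 it cycles with period 10.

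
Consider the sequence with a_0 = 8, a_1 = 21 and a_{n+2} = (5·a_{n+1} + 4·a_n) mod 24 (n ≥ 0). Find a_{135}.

17

Listing terms: a_0 = 8,  a_1 = 21,  a_2 = 17,  a_3 = 1,  a_4 = 1,  a_5 = 9,  a_6 = 1,  a_7 = 17,  a_8 = 17,  a_9 = 9,  a_{10} = 17,  a_{11} = 1.
Since (a_{10}, a_{11}) = (a_2, a_3) = (17, 1) (two consecutive terms determine the rest), the sequence is eventually periodic: after a pre-period of length 2 it cycles with period 8.
For n ≥ 2, a_n depends only on (n - 2) mod 8. (135 - 2) mod 8 = 5, so a_{135} = a_7 = 17.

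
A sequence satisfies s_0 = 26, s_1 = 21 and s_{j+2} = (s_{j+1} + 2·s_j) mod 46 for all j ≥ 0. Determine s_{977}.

Computing terms: s_0 = 26,  s_1 = 21,  s_2 = 27,  s_3 = 23,  s_4 = 31,  s_5 = 31,  s_6 = 1,  s_7 = 17,  s_8 = 19,  s_9 = 7,  s_{10} = 45,  s_{11} = 13,  s_{12} = 11,  s_{13} = 37,  s_{14} = 13,  s_{15} = 41,  s_{16} = 21,  s_{17} = 11,  s_{18} = 7,  s_{19} = 29,  s_{20} = 43,  s_{21} = 9,  s_{22} = 3,  s_{23} = 21,  s_{24} = 27.
Since (s_{23}, s_{24}) = (s_1, s_2) = (21, 27) (two consecutive terms determine the rest), the sequence is eventually periodic: after a pre-period of length 1 it cycles with period 22.
For j ≥ 1, s_j depends only on (j - 1) mod 22. (977 - 1) mod 22 = 8, so s_{977} = s_9 = 7.

7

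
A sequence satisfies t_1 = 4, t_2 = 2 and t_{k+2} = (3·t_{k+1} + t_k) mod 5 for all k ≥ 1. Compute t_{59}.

4

Computing terms: t_1 = 4,  t_2 = 2,  t_3 = 0,  t_4 = 2,  t_5 = 1,  t_6 = 0,  t_7 = 1,  t_8 = 3,  t_9 = 0,  t_{10} = 3,  t_{11} = 4,  t_{12} = 0,  t_{13} = 4,  t_{14} = 2.
Since (t_{13}, t_{14}) = (t_1, t_2) = (4, 2) (two consecutive terms determine the rest), the sequence is periodic with period 12.
So t_{59} = t_{1 + ((59-1) mod 12)} = t_{11} = 4.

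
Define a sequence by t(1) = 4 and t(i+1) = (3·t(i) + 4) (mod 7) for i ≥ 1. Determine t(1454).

t(1) = 4, t(2) = 2, t(3) = 3, t(4) = 6, t(5) = 1, t(6) = 0, t(7) = 4.
Since t(7) = t(1) = 4, the sequence is periodic with period 6.
So t(1454) = t(1 + ((1454-1) mod 6)) = t(2) = 2.

2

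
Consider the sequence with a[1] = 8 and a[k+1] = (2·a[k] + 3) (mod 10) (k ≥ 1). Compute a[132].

5

Listing terms: a[1] = 8, a[2] = 9, a[3] = 1, a[4] = 5, a[5] = 3, a[6] = 9.
Since a[6] = a[2] = 9, the sequence is eventually periodic: after a pre-period of length 1 it cycles with period 4.
For k ≥ 2, a[k] depends only on (k - 2) mod 4. (132 - 2) mod 4 = 2, so a[132] = a[4] = 5.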